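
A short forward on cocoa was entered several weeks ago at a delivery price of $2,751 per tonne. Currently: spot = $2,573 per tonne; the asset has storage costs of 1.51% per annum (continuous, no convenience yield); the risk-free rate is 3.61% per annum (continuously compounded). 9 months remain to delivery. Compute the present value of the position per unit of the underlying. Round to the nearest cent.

$75.21 per tonne

Current fair forward for the remaining 9 months: F = S·e^((r + u)·T), (r + u) = 0.0361 + 0.0151 = 0.0512
F = 2573 · e^(0.0512 × 9/12) = 2573 × 1.03914681 = 2673.7247
Value of long forward = (F − K)·e^(−rT) = (2673.7247 − 2751) · e^(−0.0361·9/12)
= -77.2753 × 0.97328824 = -75.21
Short position value = −(long value) = $75.21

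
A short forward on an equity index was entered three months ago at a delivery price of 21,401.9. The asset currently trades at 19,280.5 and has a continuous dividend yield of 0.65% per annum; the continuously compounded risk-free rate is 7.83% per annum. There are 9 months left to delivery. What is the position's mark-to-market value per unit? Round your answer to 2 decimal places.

994.53

Current fair forward for the remaining 9 months: F = S·e^((r − q)·T), (r − q) = 0.0783 − 0.0065 = 0.0718
F = 19280.5 · e^(0.0718 × 9/12) = 19280.5 × 1.05532629 = 20347.2185
Value of long forward = (F − K)·e^(−rT) = (20347.2185 − 21401.9) · e^(−0.0783·9/12)
= -1054.6815 × 0.94296605 = -994.53
Short position value = −(long value) = 994.53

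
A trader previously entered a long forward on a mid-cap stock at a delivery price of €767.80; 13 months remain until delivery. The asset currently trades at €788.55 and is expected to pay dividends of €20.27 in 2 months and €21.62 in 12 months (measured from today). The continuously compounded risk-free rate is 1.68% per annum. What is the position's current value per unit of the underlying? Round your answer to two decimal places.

-€6.88

PV(remaining dividends) I = 20.27·e^(−0.0168·2/12) + 21.62·e^(−0.0168·12/12) = 41.4731
Current forward F = (S − I)·e^(rT) = (788.55 − 41.4731)·e^(0.0168·13/12) = 747.0769 × 1.018367 = 760.7985
Value (long) = (F − K)·e^(−rT) = (760.7985 − 767.80) × 0.981965 = -6.8752
Value = -€6.88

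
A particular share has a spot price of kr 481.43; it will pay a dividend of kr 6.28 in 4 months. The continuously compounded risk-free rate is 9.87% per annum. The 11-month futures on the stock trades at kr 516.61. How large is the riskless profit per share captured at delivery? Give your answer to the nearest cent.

PV(dividends) I = 6.28·e^(−0.0987·4/12) = 6.0767
Fair futures F* = (S − I)·e^(rT) = (481.43 − 6.0767)·e^0.090475 = 475.3533 × 1.094694 = 520.3664
Market kr 516.61 < fair 520.3664: forward underpriced → reverse cash-and-carry (short the stock, invest proceeds at r, pay the dividends, go long the forward).
Profit at T = |F_mkt − F*| = |516.61 − 520.3664| = kr 3.76 per share

kr 3.76 per share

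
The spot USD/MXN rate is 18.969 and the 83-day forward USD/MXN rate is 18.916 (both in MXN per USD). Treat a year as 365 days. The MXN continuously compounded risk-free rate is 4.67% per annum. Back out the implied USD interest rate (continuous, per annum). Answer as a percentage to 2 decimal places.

5.90%

F = S·e^((r_MXN − r_USD)T) ⇒ r_USD = r_MXN − ln(F/S)/T
ln(18.916/18.969) = -0.002798; /(83/365) = -0.012304
r_USD = 0.0467 + 0.012304 = 0.059004
r_USD = 5.90%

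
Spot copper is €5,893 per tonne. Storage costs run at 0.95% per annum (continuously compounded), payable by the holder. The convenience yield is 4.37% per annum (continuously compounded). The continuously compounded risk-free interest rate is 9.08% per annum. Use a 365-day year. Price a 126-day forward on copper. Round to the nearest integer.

€6,009 per tonne

Net carry = r + u − y = 0.0908 + 0.0095 − 0.0437 = 0.0566
F = S·e^((r+u−y)T) = 5893 · e^(0.0566 × 126/365) = 5893 · e^0.019539
= 5893 × 1.019731 = €6,009 per tonne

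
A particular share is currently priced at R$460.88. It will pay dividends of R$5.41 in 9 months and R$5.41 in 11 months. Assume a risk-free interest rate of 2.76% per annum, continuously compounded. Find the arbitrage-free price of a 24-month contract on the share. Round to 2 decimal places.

R$475.86

PV(dividends) I = 5.41·e^(−0.0276·9/12) + 5.41·e^(−0.0276·11/12)
I = 5.2992 + 5.2748 = 10.5740
F = (S − I)·e^(rT) = (460.88 − 10.5740) · e^(0.0276·24/12)
= 450.3060 · e^0.055200 = 450.3060 × 1.056752 = R$475.86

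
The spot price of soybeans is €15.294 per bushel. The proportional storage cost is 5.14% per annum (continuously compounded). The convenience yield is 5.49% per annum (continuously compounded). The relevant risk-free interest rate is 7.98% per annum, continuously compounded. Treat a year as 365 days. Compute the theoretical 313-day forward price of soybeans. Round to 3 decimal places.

€16.328 per bushel

Net carry = r + u − y = 0.0798 + 0.0514 − 0.0549 = 0.0763
F = S·e^((r+u−y)T) = 15.294 · e^(0.0763 × 313/365) = 15.294 · e^0.065430
= 15.294 × 1.067618 = €16.328 per bushel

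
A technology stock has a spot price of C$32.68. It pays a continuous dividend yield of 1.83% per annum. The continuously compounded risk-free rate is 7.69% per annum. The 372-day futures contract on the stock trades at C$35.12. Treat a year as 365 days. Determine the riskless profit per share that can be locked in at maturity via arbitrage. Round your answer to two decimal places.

C$0.43 per share

Fair futures: F* = S·e^(carry·T), with carry = (r − q) = 0.0769 − 0.0183 = 0.0586
F* = 32.68 · e^(0.0586 × 372/365) = 32.68 · e^0.059724 = 32.68 × 1.061544 = C$34.6913
Market C$35.12 > fair C$34.6913: forward overpriced → cash-and-carry (buy spot, short the forward).
At maturity, profit = |F_mkt − F*| = |35.12 − 34.6913| = C$0.43 per share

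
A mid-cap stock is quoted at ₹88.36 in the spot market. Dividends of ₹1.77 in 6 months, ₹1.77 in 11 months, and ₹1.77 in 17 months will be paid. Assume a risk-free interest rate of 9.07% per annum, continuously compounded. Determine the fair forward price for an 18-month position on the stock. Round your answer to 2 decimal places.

₹95.65

PV(dividends) I = 1.77·e^(−0.0907·6/12) + 1.77·e^(−0.0907·11/12) + 1.77·e^(−0.0907·17/12)
I = 1.6915 + 1.6288 + 1.5566 = 4.8769
F = (S − I)·e^(rT) = (88.36 − 4.8769) · e^(0.0907·18/12)
= 83.4831 · e^0.136050 = 83.4831 × 1.145739 = ₹95.65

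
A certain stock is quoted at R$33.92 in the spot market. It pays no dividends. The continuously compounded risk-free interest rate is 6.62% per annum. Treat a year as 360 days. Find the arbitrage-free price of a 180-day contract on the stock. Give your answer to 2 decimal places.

F = S·e^(rT) = 33.92 · e^(0.0662 × 180/360)
= 33.92 · e^0.033100 = 33.92 × 1.033654
F = R$35.06

R$35.06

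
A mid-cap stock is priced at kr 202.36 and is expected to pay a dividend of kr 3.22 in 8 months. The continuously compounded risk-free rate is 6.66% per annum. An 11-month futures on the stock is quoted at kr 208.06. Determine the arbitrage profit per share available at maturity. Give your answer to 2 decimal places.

PV(dividends) I = 3.22·e^(−0.0666·8/12) = 3.0802
Fair futures F* = (S − I)·e^(rT) = (202.36 − 3.0802)·e^0.061050 = 199.2798 × 1.062952 = 211.8249
Market kr 208.06 < fair 211.8249: forward underpriced → reverse cash-and-carry (short the stock, invest proceeds at r, pay the dividends, go long the forward).
Profit at T = |F_mkt − F*| = |208.06 − 211.8249| = kr 3.76 per share

kr 3.76 per share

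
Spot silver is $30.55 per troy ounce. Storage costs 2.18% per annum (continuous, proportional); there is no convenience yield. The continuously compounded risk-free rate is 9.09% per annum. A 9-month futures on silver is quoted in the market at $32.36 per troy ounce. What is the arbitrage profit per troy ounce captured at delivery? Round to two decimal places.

Fair futures: F* = S·e^(carry·T), with carry = (r + u) = 0.0909 + 0.0218 = 0.1127
F* = 30.55 · e^(0.1127 × 9/12) = 30.55 · e^0.084525 = 30.55 × 1.088200 = $33.2445
Market $32.36 < fair $33.2445: forward underpriced → reverse cash-and-carry (short spot, go long the forward).
At maturity, profit = |F_mkt − F*| = |32.36 − 33.2445| = $0.88 per troy ounce

$0.88 per troy ounce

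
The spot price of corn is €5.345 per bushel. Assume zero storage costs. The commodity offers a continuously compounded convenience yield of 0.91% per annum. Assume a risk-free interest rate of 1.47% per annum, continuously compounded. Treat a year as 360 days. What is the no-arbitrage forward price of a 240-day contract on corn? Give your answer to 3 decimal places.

Net carry = r + u − y = 0.0147 + 0.0000 − 0.0091 = 0.0056
F = S·e^((r+u−y)T) = 5.345 · e^(0.0056 × 240/360) = 5.345 · e^0.003733
= 5.345 × 1.003740 = €5.365 per bushel

€5.365 per bushel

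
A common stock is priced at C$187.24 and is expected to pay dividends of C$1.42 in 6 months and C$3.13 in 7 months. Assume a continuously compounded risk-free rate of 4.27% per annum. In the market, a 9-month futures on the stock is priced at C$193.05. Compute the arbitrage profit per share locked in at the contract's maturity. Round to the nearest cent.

C$4.30 per share

PV(dividends) I = 1.42·e^(−0.0427·6/12) + 3.13·e^(−0.0427·7/12) = 4.4430
Fair futures F* = (S − I)·e^(rT) = (187.24 − 4.4430)·e^0.032025 = 182.7970 × 1.032543 = 188.7458
Market C$193.05 > fair 188.7458: forward overpriced → cash-and-carry (borrow at r, buy the stock and collect the dividends, short the forward).
Profit at T = |F_mkt − F*| = |193.05 − 188.7458| = C$4.30 per share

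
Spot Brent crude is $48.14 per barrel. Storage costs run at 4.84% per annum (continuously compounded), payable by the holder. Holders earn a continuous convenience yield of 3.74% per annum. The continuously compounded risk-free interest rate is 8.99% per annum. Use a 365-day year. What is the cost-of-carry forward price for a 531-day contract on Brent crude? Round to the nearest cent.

Net carry = r + u − y = 0.0899 + 0.0484 − 0.0374 = 0.1009
F = S·e^((r+u−y)T) = 48.14 · e^(0.1009 × 531/365) = 48.14 · e^0.146789
= 48.14 × 1.158110 = $55.75 per barrel

$55.75 per barrel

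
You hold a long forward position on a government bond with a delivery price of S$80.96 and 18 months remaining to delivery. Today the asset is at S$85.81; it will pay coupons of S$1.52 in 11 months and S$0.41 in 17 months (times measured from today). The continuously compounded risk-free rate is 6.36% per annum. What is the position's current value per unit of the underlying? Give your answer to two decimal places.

PV(remaining coupons) I = 1.52·e^(−0.0636·11/12) + 0.41·e^(−0.0636·17/12) = 1.8086
Current forward F = (S − I)·e^(rT) = (85.81 − 1.8086)·e^(0.0636·18/12) = 84.0014 × 1.100099 = 92.4099
Value (long) = (F − K)·e^(−rT) = (92.4099 − 80.96) × 0.909009 = 10.4081
Value = S$10.41

S$10.41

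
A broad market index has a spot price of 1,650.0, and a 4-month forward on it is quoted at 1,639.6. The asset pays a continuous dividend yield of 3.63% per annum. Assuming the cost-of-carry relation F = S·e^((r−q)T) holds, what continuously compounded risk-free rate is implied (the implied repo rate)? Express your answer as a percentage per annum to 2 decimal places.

1.73%

From F = S·e^((r−q)T): (r − q) = ln(F/S)/T
ln(1639.6/1650.0) = ln(0.993697) = -0.006323
(r − q) = -0.006323 / (4/12) = -0.018969
r = ln(F/S)/T + q = -0.018969 + 0.0363 = 0.017331
r = 1.73%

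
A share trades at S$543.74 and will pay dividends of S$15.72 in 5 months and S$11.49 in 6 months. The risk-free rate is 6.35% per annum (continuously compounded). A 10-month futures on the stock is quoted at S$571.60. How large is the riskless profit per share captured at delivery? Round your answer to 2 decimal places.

PV(dividends) I = 15.72·e^(−0.0635·5/12) + 11.49·e^(−0.0635·6/12) = 26.4405
Fair futures F* = (S − I)·e^(rT) = (543.74 − 26.4405)·e^0.052917 = 517.2995 × 1.054342 = 545.4106
Market S$571.60 > fair 545.4106: forward overpriced → cash-and-carry (borrow at r, buy the stock and collect the dividends, short the forward).
Profit at T = |F_mkt − F*| = |571.60 − 545.4106| = S$26.19 per share

S$26.19 per share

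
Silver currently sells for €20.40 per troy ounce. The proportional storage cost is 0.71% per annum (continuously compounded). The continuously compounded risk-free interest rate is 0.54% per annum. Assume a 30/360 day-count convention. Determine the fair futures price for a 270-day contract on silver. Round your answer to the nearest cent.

€20.59 per troy ounce

Net carry = r + u − y = 0.0054 + 0.0071 − 0.0000 = 0.0125
F = S·e^((r+u−y)T) = 20.40 · e^(0.0125 × 270/360) = 20.40 · e^0.009375
= 20.40 × 1.009419 = €20.59 per troy ounce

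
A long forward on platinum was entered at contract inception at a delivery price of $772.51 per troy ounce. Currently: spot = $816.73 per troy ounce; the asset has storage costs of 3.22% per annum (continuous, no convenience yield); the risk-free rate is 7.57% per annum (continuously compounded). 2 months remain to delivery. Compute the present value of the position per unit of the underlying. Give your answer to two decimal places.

Current fair forward for the remaining 2 months: F = S·e^((r + u)·T), (r + u) = 0.0757 + 0.0322 = 0.1079
F = 816.73 · e^(0.1079 × 2/12) = 816.73 × 1.018146 = 831.5504
Value of long forward = (F − K)·e^(−rT) = (831.5504 − 772.51) · e^(−0.0757·2/12)
= 59.0404 × 0.987463 = 58.30

$58.30 per troy ounce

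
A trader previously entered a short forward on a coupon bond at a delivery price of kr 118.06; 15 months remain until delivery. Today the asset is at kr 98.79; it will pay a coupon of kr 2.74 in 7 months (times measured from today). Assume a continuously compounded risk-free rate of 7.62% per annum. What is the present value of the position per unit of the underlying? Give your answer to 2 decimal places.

PV(remaining coupons) I = 2.74·e^(−0.0762·7/12) = 2.6209
Current forward F = (S − I)·e^(rT) = (98.79 − 2.6209)·e^(0.0762·15/12) = 96.1691 × 1.099934 = 105.7797
Value (long) = (F − K)·e^(−rT) = (105.7797 − 118.06) × 0.909146 = -11.1646
Short position value = −(long value) = kr 11.16

kr 11.16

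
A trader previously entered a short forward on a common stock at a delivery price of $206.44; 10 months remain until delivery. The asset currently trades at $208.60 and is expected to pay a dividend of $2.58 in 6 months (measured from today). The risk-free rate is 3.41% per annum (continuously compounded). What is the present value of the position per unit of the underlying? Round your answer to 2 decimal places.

PV(remaining dividends) I = 2.58·e^(−0.0341·6/12) = 2.5364
Current forward F = (S − I)·e^(rT) = (208.60 − 2.5364)·e^(0.0341·10/12) = 206.0636 × 1.028824 = 212.0032
Value (long) = (F − K)·e^(−rT) = (212.0032 − 206.44) × 0.971983 = 5.4073
Short position value = −(long value) = -$5.41

-$5.41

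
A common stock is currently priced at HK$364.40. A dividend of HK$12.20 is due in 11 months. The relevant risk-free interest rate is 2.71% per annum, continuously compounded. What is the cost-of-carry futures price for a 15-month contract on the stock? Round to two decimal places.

HK$364.64

PV(dividends) I = 12.20·e^(−0.0271·11/12)
I = 11.9007
F = (S − I)·e^(rT) = (364.40 − 11.9007) · e^(0.0271·15/12)
= 352.4993 · e^0.033875 = 352.4993 × 1.034455 = HK$364.64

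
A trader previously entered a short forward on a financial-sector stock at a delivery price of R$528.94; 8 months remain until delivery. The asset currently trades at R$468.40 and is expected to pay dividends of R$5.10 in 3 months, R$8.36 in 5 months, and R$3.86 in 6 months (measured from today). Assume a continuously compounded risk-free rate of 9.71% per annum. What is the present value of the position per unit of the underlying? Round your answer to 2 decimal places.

R$44.07

PV(remaining dividends) I = 5.10·e^(−0.0971·3/12) + 8.36·e^(−0.0971·5/12) + 3.86·e^(−0.0971·6/12) = 16.6833
Current forward F = (S − I)·e^(rT) = (468.40 − 16.6833)·e^(0.0971·8/12) = 451.7167 × 1.066874 = 481.9248
Value (long) = (F − K)·e^(−rT) = (481.9248 − 528.94) × 0.937317 = -44.0681
Short position value = −(long value) = R$44.07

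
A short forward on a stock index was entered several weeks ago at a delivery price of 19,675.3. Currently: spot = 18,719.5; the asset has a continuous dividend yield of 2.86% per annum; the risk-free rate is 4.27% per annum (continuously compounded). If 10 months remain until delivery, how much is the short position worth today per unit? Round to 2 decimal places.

708.87

Current fair forward for the remaining 10 months: F = S·e^((r − q)·T), (r − q) = 0.0427 − 0.0286 = 0.0141
F = 18719.5 · e^(0.0141 × 10/12) = 18719.5 × 1.01181930 = 18940.7514
Value of long forward = (F − K)·e^(−rT) = (18940.7514 − 19675.3) · e^(−0.0427·10/12)
= -734.5486 × 0.96504231 = -708.87
Short position value = −(long value) = 708.87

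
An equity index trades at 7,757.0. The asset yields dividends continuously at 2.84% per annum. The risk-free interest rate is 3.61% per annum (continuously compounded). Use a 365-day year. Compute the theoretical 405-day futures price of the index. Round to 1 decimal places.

F = S·e^((r − q)T) = 7757.0 · e^((0.0361 − 0.0284) × 405/365)
= 7757.0 · e^0.008544 = 7757.0 × 1.008581
F = 7,823.6

7,823.6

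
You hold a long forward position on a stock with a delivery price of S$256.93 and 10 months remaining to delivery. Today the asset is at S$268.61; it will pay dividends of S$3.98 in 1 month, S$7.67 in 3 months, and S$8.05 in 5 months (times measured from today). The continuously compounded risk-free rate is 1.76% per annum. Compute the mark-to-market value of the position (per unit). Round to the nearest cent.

-S$4.18

PV(remaining dividends) I = 3.98·e^(−0.0176·1/12) + 7.67·e^(−0.0176·3/12) + 8.05·e^(−0.0176·5/12) = 19.6017
Current forward F = (S − I)·e^(rT) = (268.61 − 19.6017)·e^(0.0176·10/12) = 249.0083 × 1.014775 = 252.6874
Value (long) = (F − K)·e^(−rT) = (252.6874 − 256.93) × 0.985440 = -4.1808
Value = -S$4.18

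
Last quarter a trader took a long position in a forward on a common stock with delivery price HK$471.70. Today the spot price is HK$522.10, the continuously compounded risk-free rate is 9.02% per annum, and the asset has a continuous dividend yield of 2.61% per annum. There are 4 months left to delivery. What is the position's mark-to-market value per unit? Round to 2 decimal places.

HK$59.85

Current fair forward for the remaining 4 months: F = S·e^((r − q)·T), (r − q) = 0.0902 − 0.0261 = 0.0641
F = 522.10 · e^(0.0641 × 4/12) = 522.10 × 1.021597 = 533.3758
Value of long forward = (F − K)·e^(−rT) = (533.3758 − 471.70) · e^(−0.0902·4/12)
= 61.6758 × 0.970381 = 59.85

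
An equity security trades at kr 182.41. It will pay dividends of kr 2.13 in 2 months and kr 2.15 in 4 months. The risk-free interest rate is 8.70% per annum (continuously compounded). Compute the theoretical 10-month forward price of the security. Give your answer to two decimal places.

PV(dividends) I = 2.13·e^(−0.0870·2/12) + 2.15·e^(−0.0870·4/12)
I = 2.0993 + 2.0885 = 4.1878
F = (S − I)·e^(rT) = (182.41 − 4.1878) · e^(0.0870·10/12)
= 178.2222 · e^0.072500 = 178.2222 × 1.075193 = kr 191.62

kr 191.62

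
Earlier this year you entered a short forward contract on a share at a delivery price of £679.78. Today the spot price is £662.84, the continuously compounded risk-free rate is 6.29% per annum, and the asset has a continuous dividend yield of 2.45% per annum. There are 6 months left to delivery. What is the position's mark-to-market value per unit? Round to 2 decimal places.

Current fair forward for the remaining 6 months: F = S·e^((r − q)·T), (r − q) = 0.0629 − 0.0245 = 0.0384
F = 662.84 · e^(0.0384 × 6/12) = 662.84 × 1.019386 = 675.6898
Value of long forward = (F − K)·e^(−rT) = (675.6898 − 679.78) · e^(−0.0629·6/12)
= -4.0902 × 0.969039 = -3.96
Short position value = −(long value) = £3.96

£3.96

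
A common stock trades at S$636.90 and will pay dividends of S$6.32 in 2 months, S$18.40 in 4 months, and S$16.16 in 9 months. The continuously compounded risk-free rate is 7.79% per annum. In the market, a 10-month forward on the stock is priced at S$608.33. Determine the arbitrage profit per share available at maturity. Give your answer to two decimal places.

PV(dividends) I = 6.32·e^(−0.0779·2/12) + 18.40·e^(−0.0779·4/12) + 16.16·e^(−0.0779·9/12) = 39.4097
Fair forward F* = (S − I)·e^(rT) = (636.90 − 39.4097)·e^0.064917 = 597.4903 × 1.067070 = 637.5640
Market S$608.33 < fair 637.5640: forward underpriced → reverse cash-and-carry (short the stock, invest proceeds at r, pay the dividends, go long the forward).
Profit at T = |F_mkt − F*| = |608.33 − 637.5640| = S$29.23 per share

S$29.23 per share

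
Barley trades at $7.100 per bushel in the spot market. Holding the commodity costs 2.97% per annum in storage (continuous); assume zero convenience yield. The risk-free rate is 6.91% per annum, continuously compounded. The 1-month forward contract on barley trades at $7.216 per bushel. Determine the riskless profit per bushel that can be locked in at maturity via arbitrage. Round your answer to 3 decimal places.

Fair forward: F* = S·e^(carry·T), with carry = (r + u) = 0.0691 + 0.0297 = 0.0988
F* = 7.100 · e^(0.0988 × 1/12) = 7.100 · e^0.008233 = 7.100 × 1.008267 = $7.1587
Market $7.216 > fair $7.1587: forward overpriced → cash-and-carry (buy spot, short the forward).
At maturity, profit = |F_mkt − F*| = |7.216 − 7.1587| = $0.057 per bushel

$0.057 per bushel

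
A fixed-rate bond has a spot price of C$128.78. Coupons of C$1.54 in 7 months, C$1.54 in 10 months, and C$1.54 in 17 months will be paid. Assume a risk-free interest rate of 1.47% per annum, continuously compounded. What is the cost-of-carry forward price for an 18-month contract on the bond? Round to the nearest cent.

C$126.99

PV(coupons) I = 1.54·e^(−0.0147·7/12) + 1.54·e^(−0.0147·10/12) + 1.54·e^(−0.0147·17/12)
I = 1.5269 + 1.5213 + 1.5083 = 4.5565
F = (S − I)·e^(rT) = (128.78 − 4.5565) · e^(0.0147·18/12)
= 124.2235 · e^0.022050 = 124.2235 × 1.022295 = C$126.99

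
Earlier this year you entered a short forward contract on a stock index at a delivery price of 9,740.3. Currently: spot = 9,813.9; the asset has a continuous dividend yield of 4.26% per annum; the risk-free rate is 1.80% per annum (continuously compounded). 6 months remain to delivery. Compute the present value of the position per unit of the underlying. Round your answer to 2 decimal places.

45.96

Current fair forward for the remaining 6 months: F = S·e^((r − q)·T), (r − q) = 0.0180 − 0.0426 = -0.0246
F = 9813.9 · e^(-0.0246 × 6/12) = 9813.9 × 0.98777534 = 9693.9284
Value of long forward = (F − K)·e^(−rT) = (9693.9284 − 9740.3) · e^(−0.0180·6/12)
= -46.3716 × 0.99104038 = -45.96
Short position value = −(long value) = 45.96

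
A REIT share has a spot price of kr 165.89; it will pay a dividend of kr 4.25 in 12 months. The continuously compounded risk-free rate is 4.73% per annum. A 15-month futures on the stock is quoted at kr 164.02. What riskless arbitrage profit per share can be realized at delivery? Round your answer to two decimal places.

kr 7.67 per share

PV(dividends) I = 4.25·e^(−0.0473·12/12) = 4.0537
Fair futures F* = (S − I)·e^(rT) = (165.89 − 4.0537)·e^0.059125 = 161.8363 × 1.060908 = 171.6934
Market kr 164.02 < fair 171.6934: forward underpriced → reverse cash-and-carry (short the stock, invest proceeds at r, pay the dividends, go long the forward).
Profit at T = |F_mkt − F*| = |164.02 − 171.6934| = kr 7.67 per share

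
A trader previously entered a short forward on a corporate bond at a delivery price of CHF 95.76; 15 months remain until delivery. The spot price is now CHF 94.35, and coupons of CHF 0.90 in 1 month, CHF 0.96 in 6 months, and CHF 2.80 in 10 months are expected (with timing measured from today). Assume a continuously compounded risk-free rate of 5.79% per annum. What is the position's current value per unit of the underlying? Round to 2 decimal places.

-CHF 0.78

PV(remaining coupons) I = 0.90·e^(−0.0579·1/12) + 0.96·e^(−0.0579·6/12) + 2.80·e^(−0.0579·10/12) = 4.4964
Current forward F = (S − I)·e^(rT) = (94.35 − 4.4964)·e^(0.0579·15/12) = 89.8536 × 1.075058 = 96.5978
Value (long) = (F − K)·e^(−rT) = (96.5978 − 95.76) × 0.930182 = 0.7793
Short position value = −(long value) = -CHF 0.78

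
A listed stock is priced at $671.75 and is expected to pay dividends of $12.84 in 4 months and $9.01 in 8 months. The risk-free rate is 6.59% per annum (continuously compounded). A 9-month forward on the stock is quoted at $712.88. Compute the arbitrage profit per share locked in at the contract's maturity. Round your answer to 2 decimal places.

PV(dividends) I = 12.84·e^(−0.0659·4/12) + 9.01·e^(−0.0659·8/12) = 21.1838
Fair forward F* = (S − I)·e^(rT) = (671.75 − 21.1838)·e^0.049425 = 650.5662 × 1.050667 = 683.5284
Market $712.88 > fair 683.5284: forward overpriced → cash-and-carry (borrow at r, buy the stock and collect the dividends, short the forward).
Profit at T = |F_mkt − F*| = |712.88 − 683.5284| = $29.35 per share

$29.35 per share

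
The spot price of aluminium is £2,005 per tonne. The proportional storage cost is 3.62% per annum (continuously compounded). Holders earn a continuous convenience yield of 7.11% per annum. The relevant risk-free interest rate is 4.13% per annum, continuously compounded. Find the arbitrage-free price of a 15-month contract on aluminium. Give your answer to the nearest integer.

£2,021 per tonne

Net carry = r + u − y = 0.0413 + 0.0362 − 0.0711 = 0.0064
F = S·e^((r+u−y)T) = 2005 · e^(0.0064 × 15/12) = 2005 · e^0.008000
= 2005 × 1.008032 = £2,021 per tonne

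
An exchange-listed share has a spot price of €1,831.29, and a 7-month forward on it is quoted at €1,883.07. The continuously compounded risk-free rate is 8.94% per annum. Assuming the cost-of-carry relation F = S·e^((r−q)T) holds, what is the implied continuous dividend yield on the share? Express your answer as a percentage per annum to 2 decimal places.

From F = S·e^((r−q)T): (r − q) = ln(F/S)/T
ln(1883.07/1831.29) = ln(1.028275) = 0.027883
(r − q) = 0.027883 / (7/12) = 0.047799
q = r − ln(F/S)/T = 0.0894 − 0.047799 = 0.041601
q = 4.16%

4.16%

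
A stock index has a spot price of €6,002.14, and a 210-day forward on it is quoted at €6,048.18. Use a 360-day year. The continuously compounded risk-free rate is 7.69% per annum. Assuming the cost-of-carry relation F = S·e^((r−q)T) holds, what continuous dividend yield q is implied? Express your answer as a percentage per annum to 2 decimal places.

6.38%

From F = S·e^((r−q)T): (r − q) = ln(F/S)/T
ln(6048.18/6002.14) = ln(1.007671) = 0.007642
(r − q) = 0.007642 / (210/360) = 0.013101
q = r − ln(F/S)/T = 0.0769 − 0.013101 = 0.063799
q = 6.38%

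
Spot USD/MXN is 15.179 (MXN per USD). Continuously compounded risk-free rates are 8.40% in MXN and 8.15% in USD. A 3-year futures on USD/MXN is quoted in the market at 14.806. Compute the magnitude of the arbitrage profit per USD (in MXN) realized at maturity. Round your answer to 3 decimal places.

Fair futures: F* = S·e^(carry·T), with carry = (r_MXN − r_USD) = 0.0840 − 0.0815 = 0.0025
F* = 15.179 · e^(0.0025 × 3) = 15.179 · e^0.007500 = 15.179 × 1.007528 = 15.2933
Market 14.806 < fair 15.2933: forward underpriced → reverse cash-and-carry (short spot, go long the forward).
At maturity, profit = |F_mkt − F*| = |14.806 − 15.2933| = 0.487 per USD (in MXN)

0.487 per USD (in MXN)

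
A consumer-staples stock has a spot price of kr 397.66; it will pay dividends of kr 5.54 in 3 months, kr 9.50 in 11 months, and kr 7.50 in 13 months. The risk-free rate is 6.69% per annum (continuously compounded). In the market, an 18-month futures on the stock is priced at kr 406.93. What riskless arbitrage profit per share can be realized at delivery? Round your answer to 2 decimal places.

PV(dividends) I = 5.54·e^(−0.0669·3/12) + 9.50·e^(−0.0669·11/12) + 7.50·e^(−0.0669·13/12) = 21.3587
Fair futures F* = (S − I)·e^(rT) = (397.66 − 21.3587)·e^0.100350 = 376.3013 × 1.105558 = 416.0229
Market kr 406.93 < fair 416.0229: forward underpriced → reverse cash-and-carry (short the stock, invest proceeds at r, pay the dividends, go long the forward).
Profit at T = |F_mkt − F*| = |406.93 − 416.0229| = kr 9.09 per share

kr 9.09 per share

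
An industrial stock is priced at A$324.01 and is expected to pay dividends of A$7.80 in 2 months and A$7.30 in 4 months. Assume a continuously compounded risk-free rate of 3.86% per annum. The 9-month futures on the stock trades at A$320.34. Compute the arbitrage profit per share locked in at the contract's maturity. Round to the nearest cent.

PV(dividends) I = 7.80·e^(−0.0386·2/12) + 7.30·e^(−0.0386·4/12) = 14.9567
Fair futures F* = (S − I)·e^(rT) = (324.01 − 14.9567)·e^0.028950 = 309.0533 × 1.029373 = 318.1311
Market A$320.34 > fair 318.1311: forward overpriced → cash-and-carry (borrow at r, buy the stock and collect the dividends, short the forward).
Profit at T = |F_mkt − F*| = |320.34 − 318.1311| = A$2.21 per share

A$2.21 per share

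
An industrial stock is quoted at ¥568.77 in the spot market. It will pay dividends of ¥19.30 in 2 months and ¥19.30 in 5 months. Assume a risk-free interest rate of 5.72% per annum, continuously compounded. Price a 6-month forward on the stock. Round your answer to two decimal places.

¥546.21

PV(dividends) I = 19.30·e^(−0.0572·2/12) + 19.30·e^(−0.0572·5/12)
I = 19.1169 + 18.8455 = 37.9624
F = (S − I)·e^(rT) = (568.77 − 37.9624) · e^(0.0572·6/12)
= 530.8076 · e^0.028600 = 530.8076 × 1.029013 = ¥546.21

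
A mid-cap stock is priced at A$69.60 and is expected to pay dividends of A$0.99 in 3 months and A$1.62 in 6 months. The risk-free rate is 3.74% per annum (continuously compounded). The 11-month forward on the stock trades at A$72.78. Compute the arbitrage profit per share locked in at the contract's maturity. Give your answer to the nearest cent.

PV(dividends) I = 0.99·e^(−0.0374·3/12) + 1.62·e^(−0.0374·6/12) = 2.5708
Fair forward F* = (S − I)·e^(rT) = (69.60 − 2.5708)·e^0.034283 = 67.0292 × 1.034877 = 69.3670
Market A$72.78 > fair 69.3670: forward overpriced → cash-and-carry (borrow at r, buy the stock and collect the dividends, short the forward).
Profit at T = |F_mkt − F*| = |72.78 − 69.3670| = A$3.41 per share

A$3.41 per share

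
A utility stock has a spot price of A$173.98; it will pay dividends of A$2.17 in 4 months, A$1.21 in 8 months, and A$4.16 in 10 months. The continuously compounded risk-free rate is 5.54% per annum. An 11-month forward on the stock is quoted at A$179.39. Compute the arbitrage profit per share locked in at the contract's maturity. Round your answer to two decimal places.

A$3.99 per share

PV(dividends) I = 2.17·e^(−0.0554·4/12) + 1.21·e^(−0.0554·8/12) + 4.16·e^(−0.0554·10/12) = 7.2687
Fair forward F* = (S − I)·e^(rT) = (173.98 − 7.2687)·e^0.050783 = 166.7113 × 1.052095 = 175.3961
Market A$179.39 > fair 175.3961: forward overpriced → cash-and-carry (borrow at r, buy the stock and collect the dividends, short the forward).
Profit at T = |F_mkt − F*| = |179.39 − 175.3961| = A$3.99 per share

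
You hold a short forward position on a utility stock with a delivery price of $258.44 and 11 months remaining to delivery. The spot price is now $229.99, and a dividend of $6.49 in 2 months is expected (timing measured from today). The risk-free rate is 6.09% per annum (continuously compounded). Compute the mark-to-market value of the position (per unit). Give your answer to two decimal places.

PV(remaining dividends) I = 6.49·e^(−0.0609·2/12) = 6.4245
Current forward F = (S − I)·e^(rT) = (229.99 − 6.4245)·e^(0.0609·11/12) = 223.5655 × 1.057413 = 236.4011
Value (long) = (F − K)·e^(−rT) = (236.4011 − 258.44) × 0.945705 = -20.8423
Short position value = −(long value) = $20.84

$20.84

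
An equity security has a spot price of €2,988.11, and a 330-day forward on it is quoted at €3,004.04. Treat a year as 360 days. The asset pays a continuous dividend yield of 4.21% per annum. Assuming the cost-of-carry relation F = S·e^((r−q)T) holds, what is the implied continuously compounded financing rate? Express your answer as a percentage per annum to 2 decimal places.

From F = S·e^((r−q)T): (r − q) = ln(F/S)/T
ln(3004.04/2988.11) = ln(1.005331) = 0.005317
(r − q) = 0.005317 / (330/360) = 0.005800
r = ln(F/S)/T + q = 0.005800 + 0.0421 = 0.047900
r = 4.79%

4.79%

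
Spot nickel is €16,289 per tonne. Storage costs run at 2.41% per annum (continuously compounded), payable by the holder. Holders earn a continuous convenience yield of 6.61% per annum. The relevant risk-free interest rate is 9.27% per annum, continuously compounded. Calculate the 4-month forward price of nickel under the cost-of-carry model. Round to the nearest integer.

Net carry = r + u − y = 0.0927 + 0.0241 − 0.0661 = 0.0507
F = S·e^((r+u−y)T) = 16289 · e^(0.0507 × 4/12) = 16289 · e^0.016900
= 16289 × 1.017044 = €16,567 per tonne

€16,567 per tonne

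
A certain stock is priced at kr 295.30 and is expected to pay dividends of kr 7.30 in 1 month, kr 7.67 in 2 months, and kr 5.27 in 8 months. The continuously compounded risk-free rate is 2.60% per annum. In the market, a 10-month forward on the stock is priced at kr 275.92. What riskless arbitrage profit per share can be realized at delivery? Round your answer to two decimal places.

kr 5.31 per share

PV(dividends) I = 7.30·e^(−0.0260·1/12) + 7.67·e^(−0.0260·2/12) + 5.27·e^(−0.0260·8/12) = 20.1005
Fair forward F* = (S − I)·e^(rT) = (295.30 − 20.1005)·e^0.021667 = 275.1995 × 1.021903 = 281.2272
Market kr 275.92 < fair 281.2272: forward underpriced → reverse cash-and-carry (short the stock, invest proceeds at r, pay the dividends, go long the forward).
Profit at T = |F_mkt − F*| = |275.92 − 281.2272| = kr 5.31 per share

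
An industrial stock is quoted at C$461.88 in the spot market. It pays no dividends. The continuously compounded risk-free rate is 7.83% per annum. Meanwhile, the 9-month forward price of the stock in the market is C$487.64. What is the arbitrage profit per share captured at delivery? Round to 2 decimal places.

Fair forward: F* = S·e^(carry·T), with carry = r = 0.0783
F* = 461.88 · e^(0.0783 × 9/12) = 461.88 · e^0.058725 = 461.88 × 1.060484 = C$489.8163
Market C$487.64 < fair C$489.8163: forward underpriced → reverse cash-and-carry (short spot, go long the forward).
At maturity, profit = |F_mkt − F*| = |487.64 − 489.8163| = C$2.18 per share

C$2.18 per share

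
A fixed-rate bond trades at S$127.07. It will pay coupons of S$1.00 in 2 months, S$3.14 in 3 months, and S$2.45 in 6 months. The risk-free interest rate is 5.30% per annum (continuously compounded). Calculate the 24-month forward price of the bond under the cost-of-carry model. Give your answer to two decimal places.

PV(coupons) I = 1.00·e^(−0.0530·2/12) + 3.14·e^(−0.0530·3/12) + 2.45·e^(−0.0530·6/12)
I = 0.9912 + 3.0987 + 2.3859 = 6.4758
F = (S − I)·e^(rT) = (127.07 − 6.4758) · e^(0.0530·24/12)
= 120.5942 · e^0.106000 = 120.5942 × 1.111822 = S$134.08

S$134.08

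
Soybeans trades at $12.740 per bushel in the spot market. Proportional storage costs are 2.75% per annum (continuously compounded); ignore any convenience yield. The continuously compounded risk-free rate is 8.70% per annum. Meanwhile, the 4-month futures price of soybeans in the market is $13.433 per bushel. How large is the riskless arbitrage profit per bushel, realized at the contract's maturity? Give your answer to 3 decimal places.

Fair futures: F* = S·e^(carry·T), with carry = (r + u) = 0.0870 + 0.0275 = 0.1145
F* = 12.740 · e^(0.1145 × 4/12) = 12.740 · e^0.038167 = 12.740 × 1.038905 = $13.2356
Market $13.433 > fair $13.2356: forward overpriced → cash-and-carry (buy spot, short the forward).
At maturity, profit = |F_mkt − F*| = |13.433 − 13.2356| = $0.197 per bushel

$0.197 per bushel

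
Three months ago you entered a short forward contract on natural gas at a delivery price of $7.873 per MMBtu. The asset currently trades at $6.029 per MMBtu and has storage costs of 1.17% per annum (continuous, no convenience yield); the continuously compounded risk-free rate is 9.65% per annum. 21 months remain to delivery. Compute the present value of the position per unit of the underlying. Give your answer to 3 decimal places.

Current fair forward for the remaining 21 months: F = S·e^((r + u)·T), (r + u) = 0.0965 + 0.0117 = 0.1082
F = 6.029 · e^(0.1082 × 21/12) = 6.029 × 1.208464 = 7.2858
Value of long forward = (F − K)·e^(−rT) = (7.2858 − 7.873) · e^(−0.0965·21/12)
= -0.5872 × 0.844614 = -0.496
Short position value = −(long value) = $0.496

$0.496 per MMBtu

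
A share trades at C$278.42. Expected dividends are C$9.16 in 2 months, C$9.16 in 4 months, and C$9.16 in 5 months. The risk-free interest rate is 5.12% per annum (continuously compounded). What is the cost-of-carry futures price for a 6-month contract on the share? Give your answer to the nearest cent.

C$257.88

PV(dividends) I = 9.16·e^(−0.0512·2/12) + 9.16·e^(−0.0512·4/12) + 9.16·e^(−0.0512·5/12)
I = 9.0822 + 9.0050 + 8.9667 = 27.0539
F = (S − I)·e^(rT) = (278.42 − 27.0539) · e^(0.0512·6/12)
= 251.3661 · e^0.025600 = 251.3661 × 1.025930 = C$257.88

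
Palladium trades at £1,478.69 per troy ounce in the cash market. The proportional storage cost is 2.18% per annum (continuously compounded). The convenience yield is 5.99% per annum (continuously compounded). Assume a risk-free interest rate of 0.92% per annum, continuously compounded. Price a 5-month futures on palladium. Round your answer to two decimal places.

Net carry = r + u − y = 0.0092 + 0.0218 − 0.0599 = -0.0289
F = S·e^((r+u−y)T) = 1478.69 · e^(-0.0289 × 5/12) = 1478.69 · e^-0.01204167
= 1478.69 × 0.98803054 = £1,460.99 per troy ounce

£1,460.99 per troy ounce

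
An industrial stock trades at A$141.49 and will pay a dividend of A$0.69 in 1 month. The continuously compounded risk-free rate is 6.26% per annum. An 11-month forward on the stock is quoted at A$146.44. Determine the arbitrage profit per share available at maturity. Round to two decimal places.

PV(dividends) I = 0.69·e^(−0.0626·1/12) = 0.6864
Fair forward F* = (S − I)·e^(rT) = (141.49 − 0.6864)·e^0.057383 = 140.8036 × 1.059061 = 149.1196
Market A$146.44 < fair 149.1196: forward underpriced → reverse cash-and-carry (short the stock, invest proceeds at r, pay the dividends, go long the forward).
Profit at T = |F_mkt − F*| = |146.44 − 149.1196| = A$2.68 per share

A$2.68 per share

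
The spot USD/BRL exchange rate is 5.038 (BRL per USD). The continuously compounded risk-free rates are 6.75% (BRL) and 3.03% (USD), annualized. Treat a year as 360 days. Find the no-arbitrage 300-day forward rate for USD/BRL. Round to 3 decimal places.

5.197

F = S·e^((r_BRL − r_USD)T) = 5.038 · e^((0.0675 − 0.0303) × 300/360)
= 5.038 · e^0.031000 = 5.038 × 1.031486
F = 5.197 BRL per USD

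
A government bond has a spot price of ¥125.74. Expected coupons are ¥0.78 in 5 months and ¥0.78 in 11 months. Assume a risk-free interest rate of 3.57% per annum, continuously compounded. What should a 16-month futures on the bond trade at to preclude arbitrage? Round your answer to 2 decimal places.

¥130.27

PV(coupons) I = 0.78·e^(−0.0357·5/12) + 0.78·e^(−0.0357·11/12)
I = 0.7685 + 0.7549 = 1.5234
F = (S − I)·e^(rT) = (125.74 − 1.5234) · e^(0.0357·16/12)
= 124.2166 · e^0.047600 = 124.2166 × 1.048751 = ¥130.27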